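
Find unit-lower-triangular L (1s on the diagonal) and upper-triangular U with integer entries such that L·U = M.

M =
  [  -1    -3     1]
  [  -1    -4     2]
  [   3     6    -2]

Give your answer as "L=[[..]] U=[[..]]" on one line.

  R1 -= 1·R0 → [0,-1,1]
  R2 -= -3·R0 → [0,-3,1]
  R2 -= 3·R1 → [0,0,-2]

L=[[1,0,0],[1,1,0],[-3,3,1]] U=[[-1,-3,1],[0,-1,1],[0,0,-2]]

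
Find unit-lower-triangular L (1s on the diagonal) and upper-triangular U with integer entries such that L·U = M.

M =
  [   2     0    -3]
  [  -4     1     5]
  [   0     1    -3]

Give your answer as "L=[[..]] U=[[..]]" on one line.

L=[[1,0,0],[-2,1,0],[0,1,1]] U=[[2,0,-3],[0,1,-1],[0,0,-2]]

  R1 -= -2·R0 → [0,1,-1]
  R2 -= 0·R0 → [0,1,-3]
  R2 -= 1·R1 → [0,0,-2]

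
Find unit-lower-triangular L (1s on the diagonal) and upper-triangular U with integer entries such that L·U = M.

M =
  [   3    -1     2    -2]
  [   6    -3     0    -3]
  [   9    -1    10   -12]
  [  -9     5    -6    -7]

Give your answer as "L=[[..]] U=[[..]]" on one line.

  row1 -= 2·row0 → [0,-1,-4,1]
  row2 -= 3·row0 → [0,2,4,-6]
  row3 -= -3·row0 → [0,2,0,-13]
  row2 -= -2·row1 → [0,0,-4,-4]
  row3 -= -2·row1 → [0,0,-8,-11]
  row3 -= 2·row2 → [0,0,0,-3]

L=[[1,0,0,0],[2,1,0,0],[3,-2,1,0],[-3,-2,2,1]] U=[[3,-1,2,-2],[0,-1,-4,1],[0,0,-4,-4],[0,0,0,-3]]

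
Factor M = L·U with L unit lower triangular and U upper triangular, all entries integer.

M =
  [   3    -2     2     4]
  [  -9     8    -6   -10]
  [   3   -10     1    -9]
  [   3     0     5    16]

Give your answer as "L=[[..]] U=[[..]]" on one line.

  row1 -= -3·row0 → [0,2,0,2]
  row2 -= 1·row0 → [0,-8,-1,-13]
  row3 -= 1·row0 → [0,2,3,12]
  row2 -= -4·row1 → [0,0,-1,-5]
  row3 -= 1·row1 → [0,0,3,10]
  row3 -= -3·row2 → [0,0,0,-5]

L=[[1,0,0,0],[-3,1,0,0],[1,-4,1,0],[1,1,-3,1]] U=[[3,-2,2,4],[0,2,0,2],[0,0,-1,-5],[0,0,0,-5]]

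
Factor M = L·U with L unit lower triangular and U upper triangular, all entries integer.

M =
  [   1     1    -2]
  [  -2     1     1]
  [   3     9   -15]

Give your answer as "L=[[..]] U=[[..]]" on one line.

L=[[1,0,0],[-2,1,0],[3,2,1]] U=[[1,1,-2],[0,3,-3],[0,0,-3]]

  R1 -= -2·R0 → [0,3,-3]
  R2 -= 3·R0 → [0,6,-9]
  R2 -= 2·R1 → [0,0,-3]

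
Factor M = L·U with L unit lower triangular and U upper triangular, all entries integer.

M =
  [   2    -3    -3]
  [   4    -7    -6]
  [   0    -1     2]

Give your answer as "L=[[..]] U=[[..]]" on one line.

L=[[1,0,0],[2,1,0],[0,1,1]] U=[[2,-3,-3],[0,-1,0],[0,0,2]]

  row1 -= 2·row0 → [0,-1,0]
  row2 -= 0·row0 → [0,-1,2]
  row2 -= 1·row1 → [0,0,2]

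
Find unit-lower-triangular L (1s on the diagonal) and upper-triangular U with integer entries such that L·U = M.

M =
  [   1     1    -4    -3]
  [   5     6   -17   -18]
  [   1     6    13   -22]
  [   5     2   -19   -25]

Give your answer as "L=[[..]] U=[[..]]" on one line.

L=[[1,0,0,0],[5,1,0,0],[1,5,1,0],[5,-3,5,1]] U=[[1,1,-4,-3],[0,1,3,-3],[0,0,2,-4],[0,0,0,1]]

  r1 -= 5·r0 → [0,1,3,-3]
  r2 -= 1·r0 → [0,5,17,-19]
  r3 -= 5·r0 → [0,-3,1,-10]
  r2 -= 5·r1 → [0,0,2,-4]
  r3 -= -3·r1 → [0,0,10,-19]
  r3 -= 5·r2 → [0,0,0,1]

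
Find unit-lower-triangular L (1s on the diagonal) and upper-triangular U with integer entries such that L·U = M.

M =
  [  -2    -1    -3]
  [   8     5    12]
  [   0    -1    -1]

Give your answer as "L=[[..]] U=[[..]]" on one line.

L=[[1,0,0],[-4,1,0],[0,-1,1]] U=[[-2,-1,-3],[0,1,0],[0,0,-1]]

  row1 -= -4·row0 → [0,1,0]
  row2 -= 0·row0 → [0,-1,-1]
  row2 -= -1·row1 → [0,0,-1]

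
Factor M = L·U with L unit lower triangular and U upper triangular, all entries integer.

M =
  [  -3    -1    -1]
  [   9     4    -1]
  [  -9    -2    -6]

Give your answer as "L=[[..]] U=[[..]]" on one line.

  R1 -= -3·R0 → [0,1,-4]
  R2 -= 3·R0 → [0,1,-3]
  R2 -= 1·R1 → [0,0,1]

L=[[1,0,0],[-3,1,0],[3,1,1]] U=[[-3,-1,-1],[0,1,-4],[0,0,1]]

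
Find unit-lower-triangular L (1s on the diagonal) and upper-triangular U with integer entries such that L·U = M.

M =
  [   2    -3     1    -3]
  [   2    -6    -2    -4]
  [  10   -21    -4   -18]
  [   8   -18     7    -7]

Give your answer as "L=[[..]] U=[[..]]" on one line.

L=[[1,0,0,0],[1,1,0,0],[5,2,1,0],[4,2,-3,1]] U=[[2,-3,1,-3],[0,-3,-3,-1],[0,0,-3,-1],[0,0,0,4]]

  r1 -= 1·r0 → [0,-3,-3,-1]
  r2 -= 5·r0 → [0,-6,-9,-3]
  r3 -= 4·r0 → [0,-6,3,5]
  r2 -= 2·r1 → [0,0,-3,-1]
  r3 -= 2·r1 → [0,0,9,7]
  r3 -= -3·r2 → [0,0,0,4]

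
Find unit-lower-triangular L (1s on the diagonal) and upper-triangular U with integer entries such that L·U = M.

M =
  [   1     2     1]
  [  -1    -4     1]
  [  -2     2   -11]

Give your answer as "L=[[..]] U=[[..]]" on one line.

L=[[1,0,0],[-1,1,0],[-2,-3,1]] U=[[1,2,1],[0,-2,2],[0,0,-3]]

  row1 -= -1·row0 → [0,-2,2]
  row2 -= -2·row0 → [0,6,-9]
  row2 -= -3·row1 → [0,0,-3]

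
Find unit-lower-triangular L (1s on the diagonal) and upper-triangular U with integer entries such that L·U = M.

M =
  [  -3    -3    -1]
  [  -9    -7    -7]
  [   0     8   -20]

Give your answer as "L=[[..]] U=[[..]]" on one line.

L=[[1,0,0],[3,1,0],[0,4,1]] U=[[-3,-3,-1],[0,2,-4],[0,0,-4]]

  R1 -= 3·R0 → [0,2,-4]
  R2 -= 0·R0 → [0,8,-20]
  R2 -= 4·R1 → [0,0,-4]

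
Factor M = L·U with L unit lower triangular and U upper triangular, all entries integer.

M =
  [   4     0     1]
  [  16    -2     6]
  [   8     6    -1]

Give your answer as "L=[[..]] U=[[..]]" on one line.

L=[[1,0,0],[4,1,0],[2,-3,1]] U=[[4,0,1],[0,-2,2],[0,0,3]]

  row1 -= 4·row0 → [0,-2,2]
  row2 -= 2·row0 → [0,6,-3]
  row2 -= -3·row1 → [0,0,3]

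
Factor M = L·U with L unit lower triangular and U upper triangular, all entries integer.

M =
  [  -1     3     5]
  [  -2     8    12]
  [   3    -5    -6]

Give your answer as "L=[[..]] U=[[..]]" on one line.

  r1 -= 2·r0 → [0,2,2]
  r2 -= -3·r0 → [0,4,9]
  r2 -= 2·r1 → [0,0,5]

L=[[1,0,0],[2,1,0],[-3,2,1]] U=[[-1,3,5],[0,2,2],[0,0,5]]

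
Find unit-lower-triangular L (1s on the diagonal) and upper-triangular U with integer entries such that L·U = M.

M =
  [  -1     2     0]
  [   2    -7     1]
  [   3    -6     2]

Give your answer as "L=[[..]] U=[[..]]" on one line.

  row1 -= -2·row0 → [0,-3,1]
  row2 -= -3·row0 → [0,0,2]
  row2 -= 0·row1 → [0,0,2]

L=[[1,0,0],[-2,1,0],[-3,0,1]] U=[[-1,2,0],[0,-3,1],[0,0,2]]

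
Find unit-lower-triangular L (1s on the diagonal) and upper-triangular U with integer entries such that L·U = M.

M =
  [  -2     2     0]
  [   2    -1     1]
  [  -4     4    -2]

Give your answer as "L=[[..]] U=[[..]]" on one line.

L=[[1,0,0],[-1,1,0],[2,0,1]] U=[[-2,2,0],[0,1,1],[0,0,-2]]

  R1 -= -1·R0 → [0,1,1]
  R2 -= 2·R0 → [0,0,-2]
  R2 -= 0·R1 → [0,0,-2]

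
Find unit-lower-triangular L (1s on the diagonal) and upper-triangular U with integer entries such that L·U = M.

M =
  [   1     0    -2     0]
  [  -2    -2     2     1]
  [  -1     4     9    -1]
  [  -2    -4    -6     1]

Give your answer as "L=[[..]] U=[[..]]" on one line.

L=[[1,0,0,0],[-2,1,0,0],[-1,-2,1,0],[-2,2,-2,1]] U=[[1,0,-2,0],[0,-2,-2,1],[0,0,3,1],[0,0,0,1]]

  row1 -= -2·row0 → [0,-2,-2,1]
  row2 -= -1·row0 → [0,4,7,-1]
  row3 -= -2·row0 → [0,-4,-10,1]
  row2 -= -2·row1 → [0,0,3,1]
  row3 -= 2·row1 → [0,0,-6,-1]
  row3 -= -2·row2 → [0,0,0,1]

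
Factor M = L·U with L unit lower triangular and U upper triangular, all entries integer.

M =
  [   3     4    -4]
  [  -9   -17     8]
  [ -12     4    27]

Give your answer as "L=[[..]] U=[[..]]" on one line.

L=[[1,0,0],[-3,1,0],[-4,-4,1]] U=[[3,4,-4],[0,-5,-4],[0,0,-5]]

  R1 -= -3·R0 → [0,-5,-4]
  R2 -= -4·R0 → [0,20,11]
  R2 -= -4·R1 → [0,0,-5]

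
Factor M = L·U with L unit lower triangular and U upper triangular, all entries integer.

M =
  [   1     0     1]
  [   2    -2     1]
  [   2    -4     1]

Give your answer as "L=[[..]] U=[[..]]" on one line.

  row1 -= 2·row0 → [0,-2,-1]
  row2 -= 2·row0 → [0,-4,-1]
  row2 -= 2·row1 → [0,0,1]

L=[[1,0,0],[2,1,0],[2,2,1]] U=[[1,0,1],[0,-2,-1],[0,0,1]]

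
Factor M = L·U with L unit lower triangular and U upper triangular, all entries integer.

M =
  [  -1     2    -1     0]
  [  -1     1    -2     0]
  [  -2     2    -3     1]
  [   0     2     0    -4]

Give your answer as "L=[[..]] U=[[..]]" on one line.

L=[[1,0,0,0],[1,1,0,0],[2,2,1,0],[0,-2,-2,1]] U=[[-1,2,-1,0],[0,-1,-1,0],[0,0,1,1],[0,0,0,-2]]

  row1 -= 1·row0 → [0,-1,-1,0]
  row2 -= 2·row0 → [0,-2,-1,1]
  row3 -= 0·row0 → [0,2,0,-4]
  row2 -= 2·row1 → [0,0,1,1]
  row3 -= -2·row1 → [0,0,-2,-4]
  row3 -= -2·row2 → [0,0,0,-2]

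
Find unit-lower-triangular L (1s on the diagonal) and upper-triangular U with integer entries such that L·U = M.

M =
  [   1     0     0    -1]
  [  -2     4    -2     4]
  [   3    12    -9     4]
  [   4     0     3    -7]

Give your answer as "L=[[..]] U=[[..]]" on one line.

  R1 -= -2·R0 → [0,4,-2,2]
  R2 -= 3·R0 → [0,12,-9,7]
  R3 -= 4·R0 → [0,0,3,-3]
  R2 -= 3·R1 → [0,0,-3,1]
  R3 -= 0·R1 → [0,0,3,-3]
  R3 -= -1·R2 → [0,0,0,-2]

L=[[1,0,0,0],[-2,1,0,0],[3,3,1,0],[4,0,-1,1]] U=[[1,0,0,-1],[0,4,-2,2],[0,0,-3,1],[0,0,0,-2]]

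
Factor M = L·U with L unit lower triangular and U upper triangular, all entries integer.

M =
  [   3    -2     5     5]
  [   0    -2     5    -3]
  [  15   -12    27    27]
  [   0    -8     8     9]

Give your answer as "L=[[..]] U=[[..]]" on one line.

  r1 -= 0·r0 → [0,-2,5,-3]
  r2 -= 5·r0 → [0,-2,2,2]
  r3 -= 0·r0 → [0,-8,8,9]
  r2 -= 1·r1 → [0,0,-3,5]
  r3 -= 4·r1 → [0,0,-12,21]
  r3 -= 4·r2 → [0,0,0,1]

L=[[1,0,0,0],[0,1,0,0],[5,1,1,0],[0,4,4,1]] U=[[3,-2,5,5],[0,-2,5,-3],[0,0,-3,5],[0,0,0,1]]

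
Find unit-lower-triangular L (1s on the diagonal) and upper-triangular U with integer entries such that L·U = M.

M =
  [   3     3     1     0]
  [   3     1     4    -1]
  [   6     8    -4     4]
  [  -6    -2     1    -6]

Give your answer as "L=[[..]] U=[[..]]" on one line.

  R1 -= 1·R0 → [0,-2,3,-1]
  R2 -= 2·R0 → [0,2,-6,4]
  R3 -= -2·R0 → [0,4,3,-6]
  R2 -= -1·R1 → [0,0,-3,3]
  R3 -= -2·R1 → [0,0,9,-8]
  R3 -= -3·R2 → [0,0,0,1]

L=[[1,0,0,0],[1,1,0,0],[2,-1,1,0],[-2,-2,-3,1]] U=[[3,3,1,0],[0,-2,3,-1],[0,0,-3,3],[0,0,0,1]]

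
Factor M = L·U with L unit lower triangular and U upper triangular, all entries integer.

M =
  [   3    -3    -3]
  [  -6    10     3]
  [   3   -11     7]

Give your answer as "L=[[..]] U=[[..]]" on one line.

L=[[1,0,0],[-2,1,0],[1,-2,1]] U=[[3,-3,-3],[0,4,-3],[0,0,4]]

  r1 -= -2·r0 → [0,4,-3]
  r2 -= 1·r0 → [0,-8,10]
  r2 -= -2·r1 → [0,0,4]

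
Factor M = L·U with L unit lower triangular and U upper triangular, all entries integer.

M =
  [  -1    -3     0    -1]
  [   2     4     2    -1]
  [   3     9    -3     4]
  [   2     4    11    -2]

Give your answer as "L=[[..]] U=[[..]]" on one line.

L=[[1,0,0,0],[-2,1,0,0],[-3,0,1,0],[-2,1,-3,1]] U=[[-1,-3,0,-1],[0,-2,2,-3],[0,0,-3,1],[0,0,0,2]]

  r1 -= -2·r0 → [0,-2,2,-3]
  r2 -= -3·r0 → [0,0,-3,1]
  r3 -= -2·r0 → [0,-2,11,-4]
  r2 -= 0·r1 → [0,0,-3,1]
  r3 -= 1·r1 → [0,0,9,-1]
  r3 -= -3·r2 → [0,0,0,2]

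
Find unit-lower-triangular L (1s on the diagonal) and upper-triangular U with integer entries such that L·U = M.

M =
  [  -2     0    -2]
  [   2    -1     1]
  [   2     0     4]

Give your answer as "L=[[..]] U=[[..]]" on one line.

  row1 -= -1·row0 → [0,-1,-1]
  row2 -= -1·row0 → [0,0,2]
  row2 -= 0·row1 → [0,0,2]

L=[[1,0,0],[-1,1,0],[-1,0,1]] U=[[-2,0,-2],[0,-1,-1],[0,0,2]]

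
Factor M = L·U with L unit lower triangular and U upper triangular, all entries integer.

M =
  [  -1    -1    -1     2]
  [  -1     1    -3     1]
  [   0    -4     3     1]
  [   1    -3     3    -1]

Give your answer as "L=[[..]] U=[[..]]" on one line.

  row1 -= 1·row0 → [0,2,-2,-1]
  row2 -= 0·row0 → [0,-4,3,1]
  row3 -= -1·row0 → [0,-4,2,1]
  row2 -= -2·row1 → [0,0,-1,-1]
  row3 -= -2·row1 → [0,0,-2,-1]
  row3 -= 2·row2 → [0,0,0,1]

L=[[1,0,0,0],[1,1,0,0],[0,-2,1,0],[-1,-2,2,1]] U=[[-1,-1,-1,2],[0,2,-2,-1],[0,0,-1,-1],[0,0,0,1]]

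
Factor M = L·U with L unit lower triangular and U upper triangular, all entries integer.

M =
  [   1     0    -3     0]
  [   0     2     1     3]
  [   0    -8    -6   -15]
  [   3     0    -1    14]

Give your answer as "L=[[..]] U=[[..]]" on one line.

L=[[1,0,0,0],[0,1,0,0],[0,-4,1,0],[3,0,-4,1]] U=[[1,0,-3,0],[0,2,1,3],[0,0,-2,-3],[0,0,0,2]]

  r1 -= 0·r0 → [0,2,1,3]
  r2 -= 0·r0 → [0,-8,-6,-15]
  r3 -= 3·r0 → [0,0,8,14]
  r2 -= -4·r1 → [0,0,-2,-3]
  r3 -= 0·r1 → [0,0,8,14]
  r3 -= -4·r2 → [0,0,0,2]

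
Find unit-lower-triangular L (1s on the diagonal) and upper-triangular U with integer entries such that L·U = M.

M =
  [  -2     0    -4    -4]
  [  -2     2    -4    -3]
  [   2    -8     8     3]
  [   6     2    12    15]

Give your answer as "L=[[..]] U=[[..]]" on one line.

  R1 -= 1·R0 → [0,2,0,1]
  R2 -= -1·R0 → [0,-8,4,-1]
  R3 -= -3·R0 → [0,2,0,3]
  R2 -= -4·R1 → [0,0,4,3]
  R3 -= 1·R1 → [0,0,0,2]
  R3 -= 0·R2 → [0,0,0,2]

L=[[1,0,0,0],[1,1,0,0],[-1,-4,1,0],[-3,1,0,1]] U=[[-2,0,-4,-4],[0,2,0,1],[0,0,4,3],[0,0,0,2]]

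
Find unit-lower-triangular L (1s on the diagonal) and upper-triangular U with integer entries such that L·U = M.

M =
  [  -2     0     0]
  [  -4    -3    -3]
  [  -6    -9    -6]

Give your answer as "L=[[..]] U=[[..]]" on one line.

L=[[1,0,0],[2,1,0],[3,3,1]] U=[[-2,0,0],[0,-3,-3],[0,0,3]]

  R1 -= 2·R0 → [0,-3,-3]
  R2 -= 3·R0 → [0,-9,-6]
  R2 -= 3·R1 → [0,0,3]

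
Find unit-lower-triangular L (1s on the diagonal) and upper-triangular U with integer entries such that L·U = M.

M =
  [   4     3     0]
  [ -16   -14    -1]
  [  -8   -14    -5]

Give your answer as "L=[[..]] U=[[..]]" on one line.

  r1 -= -4·r0 → [0,-2,-1]
  r2 -= -2·r0 → [0,-8,-5]
  r2 -= 4·r1 → [0,0,-1]

L=[[1,0,0],[-4,1,0],[-2,4,1]] U=[[4,3,0],[0,-2,-1],[0,0,-1]]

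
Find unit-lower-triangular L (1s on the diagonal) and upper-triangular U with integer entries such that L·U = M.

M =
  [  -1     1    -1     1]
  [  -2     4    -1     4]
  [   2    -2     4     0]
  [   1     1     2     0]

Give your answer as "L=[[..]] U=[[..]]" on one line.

  row1 -= 2·row0 → [0,2,1,2]
  row2 -= -2·row0 → [0,0,2,2]
  row3 -= -1·row0 → [0,2,1,1]
  row2 -= 0·row1 → [0,0,2,2]
  row3 -= 1·row1 → [0,0,0,-1]
  row3 -= 0·row2 → [0,0,0,-1]

L=[[1,0,0,0],[2,1,0,0],[-2,0,1,0],[-1,1,0,1]] U=[[-1,1,-1,1],[0,2,1,2],[0,0,2,2],[0,0,0,-1]]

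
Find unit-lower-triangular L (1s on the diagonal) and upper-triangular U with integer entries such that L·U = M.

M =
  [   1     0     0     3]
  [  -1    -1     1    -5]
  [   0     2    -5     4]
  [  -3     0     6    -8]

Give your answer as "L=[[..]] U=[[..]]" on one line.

L=[[1,0,0,0],[-1,1,0,0],[0,-2,1,0],[-3,0,-2,1]] U=[[1,0,0,3],[0,-1,1,-2],[0,0,-3,0],[0,0,0,1]]

  R1 -= -1·R0 → [0,-1,1,-2]
  R2 -= 0·R0 → [0,2,-5,4]
  R3 -= -3·R0 → [0,0,6,1]
  R2 -= -2·R1 → [0,0,-3,0]
  R3 -= 0·R1 → [0,0,6,1]
  R3 -= -2·R2 → [0,0,0,1]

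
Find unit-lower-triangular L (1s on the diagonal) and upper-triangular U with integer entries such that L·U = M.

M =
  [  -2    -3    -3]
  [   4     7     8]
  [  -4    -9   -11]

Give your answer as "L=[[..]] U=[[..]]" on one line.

L=[[1,0,0],[-2,1,0],[2,-3,1]] U=[[-2,-3,-3],[0,1,2],[0,0,1]]

  R1 -= -2·R0 → [0,1,2]
  R2 -= 2·R0 → [0,-3,-5]
  R2 -= -3·R1 → [0,0,1]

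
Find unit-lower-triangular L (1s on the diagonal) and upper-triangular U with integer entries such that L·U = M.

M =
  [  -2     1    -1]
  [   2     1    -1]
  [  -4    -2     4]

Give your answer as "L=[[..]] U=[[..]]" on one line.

L=[[1,0,0],[-1,1,0],[2,-2,1]] U=[[-2,1,-1],[0,2,-2],[0,0,2]]

  row1 -= -1·row0 → [0,2,-2]
  row2 -= 2·row0 → [0,-4,6]
  row2 -= -2·row1 → [0,0,2]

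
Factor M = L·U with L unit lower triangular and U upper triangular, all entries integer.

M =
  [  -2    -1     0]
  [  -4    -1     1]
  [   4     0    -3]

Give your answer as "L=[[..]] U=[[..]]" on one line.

L=[[1,0,0],[2,1,0],[-2,-2,1]] U=[[-2,-1,0],[0,1,1],[0,0,-1]]

  r1 -= 2·r0 → [0,1,1]
  r2 -= -2·r0 → [0,-2,-3]
  r2 -= -2·r1 → [0,0,-1]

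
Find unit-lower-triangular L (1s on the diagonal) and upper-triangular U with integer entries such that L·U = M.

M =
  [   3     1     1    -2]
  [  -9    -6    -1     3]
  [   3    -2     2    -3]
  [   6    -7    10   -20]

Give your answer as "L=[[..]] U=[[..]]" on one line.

  r1 -= -3·r0 → [0,-3,2,-3]
  r2 -= 1·r0 → [0,-3,1,-1]
  r3 -= 2·r0 → [0,-9,8,-16]
  r2 -= 1·r1 → [0,0,-1,2]
  r3 -= 3·r1 → [0,0,2,-7]
  r3 -= -2·r2 → [0,0,0,-3]

L=[[1,0,0,0],[-3,1,0,0],[1,1,1,0],[2,3,-2,1]] U=[[3,1,1,-2],[0,-3,2,-3],[0,0,-1,2],[0,0,0,-3]]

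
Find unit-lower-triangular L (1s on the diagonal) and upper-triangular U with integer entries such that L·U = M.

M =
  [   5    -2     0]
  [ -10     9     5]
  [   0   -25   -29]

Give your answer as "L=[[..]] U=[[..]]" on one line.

  R1 -= -2·R0 → [0,5,5]
  R2 -= 0·R0 → [0,-25,-29]
  R2 -= -5·R1 → [0,0,-4]

L=[[1,0,0],[-2,1,0],[0,-5,1]] U=[[5,-2,0],[0,5,5],[0,0,-4]]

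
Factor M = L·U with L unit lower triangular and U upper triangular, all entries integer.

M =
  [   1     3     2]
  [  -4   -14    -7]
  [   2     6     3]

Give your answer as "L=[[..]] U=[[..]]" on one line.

L=[[1,0,0],[-4,1,0],[2,0,1]] U=[[1,3,2],[0,-2,1],[0,0,-1]]

  R1 -= -4·R0 → [0,-2,1]
  R2 -= 2·R0 → [0,0,-1]
  R2 -= 0·R1 → [0,0,-1]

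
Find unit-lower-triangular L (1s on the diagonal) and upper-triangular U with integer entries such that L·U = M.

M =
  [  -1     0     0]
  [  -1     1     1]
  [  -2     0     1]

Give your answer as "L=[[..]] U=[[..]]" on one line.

L=[[1,0,0],[1,1,0],[2,0,1]] U=[[-1,0,0],[0,1,1],[0,0,1]]

  r1 -= 1·r0 → [0,1,1]
  r2 -= 2·r0 → [0,0,1]
  r2 -= 0·r1 → [0,0,1]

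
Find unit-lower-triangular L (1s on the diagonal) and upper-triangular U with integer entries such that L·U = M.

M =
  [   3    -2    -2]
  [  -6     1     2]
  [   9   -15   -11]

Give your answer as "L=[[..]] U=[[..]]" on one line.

L=[[1,0,0],[-2,1,0],[3,3,1]] U=[[3,-2,-2],[0,-3,-2],[0,0,1]]

  row1 -= -2·row0 → [0,-3,-2]
  row2 -= 3·row0 → [0,-9,-5]
  row2 -= 3·row1 → [0,0,1]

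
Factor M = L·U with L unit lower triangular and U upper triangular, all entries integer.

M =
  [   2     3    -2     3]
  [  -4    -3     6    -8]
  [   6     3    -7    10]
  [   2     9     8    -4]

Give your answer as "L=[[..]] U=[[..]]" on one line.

  r1 -= -2·r0 → [0,3,2,-2]
  r2 -= 3·r0 → [0,-6,-1,1]
  r3 -= 1·r0 → [0,6,10,-7]
  r2 -= -2·r1 → [0,0,3,-3]
  r3 -= 2·r1 → [0,0,6,-3]
  r3 -= 2·r2 → [0,0,0,3]

L=[[1,0,0,0],[-2,1,0,0],[3,-2,1,0],[1,2,2,1]] U=[[2,3,-2,3],[0,3,2,-2],[0,0,3,-3],[0,0,0,3]]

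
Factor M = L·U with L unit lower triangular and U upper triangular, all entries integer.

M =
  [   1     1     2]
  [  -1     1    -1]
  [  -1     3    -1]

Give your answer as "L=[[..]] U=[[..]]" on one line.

L=[[1,0,0],[-1,1,0],[-1,2,1]] U=[[1,1,2],[0,2,1],[0,0,-1]]

  row1 -= -1·row0 → [0,2,1]
  row2 -= -1·row0 → [0,4,1]
  row2 -= 2·row1 → [0,0,-1]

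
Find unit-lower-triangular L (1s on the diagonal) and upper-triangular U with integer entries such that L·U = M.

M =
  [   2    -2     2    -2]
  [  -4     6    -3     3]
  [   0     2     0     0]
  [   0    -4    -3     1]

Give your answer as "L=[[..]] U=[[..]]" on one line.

L=[[1,0,0,0],[-2,1,0,0],[0,1,1,0],[0,-2,1,1]] U=[[2,-2,2,-2],[0,2,1,-1],[0,0,-1,1],[0,0,0,-2]]

  R1 -= -2·R0 → [0,2,1,-1]
  R2 -= 0·R0 → [0,2,0,0]
  R3 -= 0·R0 → [0,-4,-3,1]
  R2 -= 1·R1 → [0,0,-1,1]
  R3 -= -2·R1 → [0,0,-1,-1]
  R3 -= 1·R2 → [0,0,0,-2]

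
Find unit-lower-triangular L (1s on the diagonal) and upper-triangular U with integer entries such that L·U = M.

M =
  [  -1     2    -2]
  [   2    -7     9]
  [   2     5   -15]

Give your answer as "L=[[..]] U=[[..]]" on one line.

L=[[1,0,0],[-2,1,0],[-2,-3,1]] U=[[-1,2,-2],[0,-3,5],[0,0,-4]]

  row1 -= -2·row0 → [0,-3,5]
  row2 -= -2·row0 → [0,9,-19]
  row2 -= -3·row1 → [0,0,-4]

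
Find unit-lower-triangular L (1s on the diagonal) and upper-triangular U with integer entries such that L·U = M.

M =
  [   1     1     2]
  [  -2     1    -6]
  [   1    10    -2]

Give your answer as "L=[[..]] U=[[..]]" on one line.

L=[[1,0,0],[-2,1,0],[1,3,1]] U=[[1,1,2],[0,3,-2],[0,0,2]]

  row1 -= -2·row0 → [0,3,-2]
  row2 -= 1·row0 → [0,9,-4]
  row2 -= 3·row1 → [0,0,2]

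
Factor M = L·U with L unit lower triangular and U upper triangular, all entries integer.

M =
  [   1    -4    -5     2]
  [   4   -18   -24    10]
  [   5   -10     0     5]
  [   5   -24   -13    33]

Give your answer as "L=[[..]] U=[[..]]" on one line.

L=[[1,0,0,0],[4,1,0,0],[5,-5,1,0],[5,2,4,1]] U=[[1,-4,-5,2],[0,-2,-4,2],[0,0,5,5],[0,0,0,-1]]

  R1 -= 4·R0 → [0,-2,-4,2]
  R2 -= 5·R0 → [0,10,25,-5]
  R3 -= 5·R0 → [0,-4,12,23]
  R2 -= -5·R1 → [0,0,5,5]
  R3 -= 2·R1 → [0,0,20,19]
  R3 -= 4·R2 → [0,0,0,-1]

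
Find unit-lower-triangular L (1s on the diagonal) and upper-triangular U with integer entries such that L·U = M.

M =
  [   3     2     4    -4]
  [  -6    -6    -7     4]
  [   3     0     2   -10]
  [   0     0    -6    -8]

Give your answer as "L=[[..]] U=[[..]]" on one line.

  r1 -= -2·r0 → [0,-2,1,-4]
  r2 -= 1·r0 → [0,-2,-2,-6]
  r3 -= 0·r0 → [0,0,-6,-8]
  r2 -= 1·r1 → [0,0,-3,-2]
  r3 -= 0·r1 → [0,0,-6,-8]
  r3 -= 2·r2 → [0,0,0,-4]

L=[[1,0,0,0],[-2,1,0,0],[1,1,1,0],[0,0,2,1]] U=[[3,2,4,-4],[0,-2,1,-4],[0,0,-3,-2],[0,0,0,-4]]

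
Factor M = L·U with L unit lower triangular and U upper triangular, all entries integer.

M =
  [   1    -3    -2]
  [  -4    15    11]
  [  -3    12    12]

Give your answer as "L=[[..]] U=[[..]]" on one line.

L=[[1,0,0],[-4,1,0],[-3,1,1]] U=[[1,-3,-2],[0,3,3],[0,0,3]]

  row1 -= -4·row0 → [0,3,3]
  row2 -= -3·row0 → [0,3,6]
  row2 -= 1·row1 → [0,0,3]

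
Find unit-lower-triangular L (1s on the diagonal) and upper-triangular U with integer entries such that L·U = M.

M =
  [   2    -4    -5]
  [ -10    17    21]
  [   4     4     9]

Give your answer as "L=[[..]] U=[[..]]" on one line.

  R1 -= -5·R0 → [0,-3,-4]
  R2 -= 2·R0 → [0,12,19]
  R2 -= -4·R1 → [0,0,3]

L=[[1,0,0],[-5,1,0],[2,-4,1]] U=[[2,-4,-5],[0,-3,-4],[0,0,3]]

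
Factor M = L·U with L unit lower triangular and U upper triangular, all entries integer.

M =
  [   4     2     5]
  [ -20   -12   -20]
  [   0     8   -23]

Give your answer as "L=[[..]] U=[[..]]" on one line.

  r1 -= -5·r0 → [0,-2,5]
  r2 -= 0·r0 → [0,8,-23]
  r2 -= -4·r1 → [0,0,-3]

L=[[1,0,0],[-5,1,0],[0,-4,1]] U=[[4,2,5],[0,-2,5],[0,0,-3]]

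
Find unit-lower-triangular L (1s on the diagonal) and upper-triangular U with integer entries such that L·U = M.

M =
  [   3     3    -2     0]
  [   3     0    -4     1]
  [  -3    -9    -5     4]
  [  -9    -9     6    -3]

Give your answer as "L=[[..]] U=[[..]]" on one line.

L=[[1,0,0,0],[1,1,0,0],[-1,2,1,0],[-3,0,0,1]] U=[[3,3,-2,0],[0,-3,-2,1],[0,0,-3,2],[0,0,0,-3]]

  row1 -= 1·row0 → [0,-3,-2,1]
  row2 -= -1·row0 → [0,-6,-7,4]
  row3 -= -3·row0 → [0,0,0,-3]
  row2 -= 2·row1 → [0,0,-3,2]
  row3 -= 0·row1 → [0,0,0,-3]
  row3 -= 0·row2 → [0,0,0,-3]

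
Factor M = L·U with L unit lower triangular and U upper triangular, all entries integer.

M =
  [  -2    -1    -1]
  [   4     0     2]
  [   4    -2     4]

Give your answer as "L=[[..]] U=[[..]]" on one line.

L=[[1,0,0],[-2,1,0],[-2,2,1]] U=[[-2,-1,-1],[0,-2,0],[0,0,2]]

  row1 -= -2·row0 → [0,-2,0]
  row2 -= -2·row0 → [0,-4,2]
  row2 -= 2·row1 → [0,0,2]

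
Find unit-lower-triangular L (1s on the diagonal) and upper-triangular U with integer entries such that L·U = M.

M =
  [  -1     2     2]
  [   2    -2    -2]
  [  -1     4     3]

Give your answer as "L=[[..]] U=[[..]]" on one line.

  R1 -= -2·R0 → [0,2,2]
  R2 -= 1·R0 → [0,2,1]
  R2 -= 1·R1 → [0,0,-1]

L=[[1,0,0],[-2,1,0],[1,1,1]] U=[[-1,2,2],[0,2,2],[0,0,-1]]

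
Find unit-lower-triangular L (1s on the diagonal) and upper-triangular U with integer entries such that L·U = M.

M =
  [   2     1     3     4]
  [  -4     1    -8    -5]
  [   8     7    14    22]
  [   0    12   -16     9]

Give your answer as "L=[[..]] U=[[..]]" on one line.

L=[[1,0,0,0],[-2,1,0,0],[4,1,1,0],[0,4,-2,1]] U=[[2,1,3,4],[0,3,-2,3],[0,0,4,3],[0,0,0,3]]

  R1 -= -2·R0 → [0,3,-2,3]
  R2 -= 4·R0 → [0,3,2,6]
  R3 -= 0·R0 → [0,12,-16,9]
  R2 -= 1·R1 → [0,0,4,3]
  R3 -= 4·R1 → [0,0,-8,-3]
  R3 -= -2·R2 → [0,0,0,3]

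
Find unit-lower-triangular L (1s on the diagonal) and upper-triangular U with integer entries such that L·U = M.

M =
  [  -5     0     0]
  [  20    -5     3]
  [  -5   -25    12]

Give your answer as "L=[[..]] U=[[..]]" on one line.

L=[[1,0,0],[-4,1,0],[1,5,1]] U=[[-5,0,0],[0,-5,3],[0,0,-3]]

  r1 -= -4·r0 → [0,-5,3]
  r2 -= 1·r0 → [0,-25,12]
  r2 -= 5·r1 → [0,0,-3]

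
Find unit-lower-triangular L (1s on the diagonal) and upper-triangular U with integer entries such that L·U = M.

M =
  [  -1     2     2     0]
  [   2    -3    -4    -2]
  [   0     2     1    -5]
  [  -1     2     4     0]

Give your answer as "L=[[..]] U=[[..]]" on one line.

  r1 -= -2·r0 → [0,1,0,-2]
  r2 -= 0·r0 → [0,2,1,-5]
  r3 -= 1·r0 → [0,0,2,0]
  r2 -= 2·r1 → [0,0,1,-1]
  r3 -= 0·r1 → [0,0,2,0]
  r3 -= 2·r2 → [0,0,0,2]

L=[[1,0,0,0],[-2,1,0,0],[0,2,1,0],[1,0,2,1]] U=[[-1,2,2,0],[0,1,0,-2],[0,0,1,-1],[0,0,0,2]]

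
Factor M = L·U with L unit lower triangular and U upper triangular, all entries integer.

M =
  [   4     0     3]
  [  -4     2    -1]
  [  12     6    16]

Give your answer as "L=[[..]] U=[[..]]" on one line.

  R1 -= -1·R0 → [0,2,2]
  R2 -= 3·R0 → [0,6,7]
  R2 -= 3·R1 → [0,0,1]

L=[[1,0,0],[-1,1,0],[3,3,1]] U=[[4,0,3],[0,2,2],[0,0,1]]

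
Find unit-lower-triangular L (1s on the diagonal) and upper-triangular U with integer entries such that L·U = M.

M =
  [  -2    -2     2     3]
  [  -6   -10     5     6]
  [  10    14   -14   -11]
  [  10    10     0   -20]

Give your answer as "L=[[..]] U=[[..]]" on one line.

  R1 -= 3·R0 → [0,-4,-1,-3]
  R2 -= -5·R0 → [0,4,-4,4]
  R3 -= -5·R0 → [0,0,10,-5]
  R2 -= -1·R1 → [0,0,-5,1]
  R3 -= 0·R1 → [0,0,10,-5]
  R3 -= -2·R2 → [0,0,0,-3]

L=[[1,0,0,0],[3,1,0,0],[-5,-1,1,0],[-5,0,-2,1]] U=[[-2,-2,2,3],[0,-4,-1,-3],[0,0,-5,1],[0,0,0,-3]]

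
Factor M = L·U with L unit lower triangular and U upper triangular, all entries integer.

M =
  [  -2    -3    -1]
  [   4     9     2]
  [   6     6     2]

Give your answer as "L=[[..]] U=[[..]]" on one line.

L=[[1,0,0],[-2,1,0],[-3,-1,1]] U=[[-2,-3,-1],[0,3,0],[0,0,-1]]

  r1 -= -2·r0 → [0,3,0]
  r2 -= -3·r0 → [0,-3,-1]
  r2 -= -1·r1 → [0,0,-1]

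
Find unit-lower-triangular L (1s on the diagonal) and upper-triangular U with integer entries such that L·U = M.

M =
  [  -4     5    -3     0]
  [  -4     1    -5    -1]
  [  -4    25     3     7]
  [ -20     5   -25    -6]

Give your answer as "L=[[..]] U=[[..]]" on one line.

  r1 -= 1·r0 → [0,-4,-2,-1]
  r2 -= 1·r0 → [0,20,6,7]
  r3 -= 5·r0 → [0,-20,-10,-6]
  r2 -= -5·r1 → [0,0,-4,2]
  r3 -= 5·r1 → [0,0,0,-1]
  r3 -= 0·r2 → [0,0,0,-1]

L=[[1,0,0,0],[1,1,0,0],[1,-5,1,0],[5,5,0,1]] U=[[-4,5,-3,0],[0,-4,-2,-1],[0,0,-4,2],[0,0,0,-1]]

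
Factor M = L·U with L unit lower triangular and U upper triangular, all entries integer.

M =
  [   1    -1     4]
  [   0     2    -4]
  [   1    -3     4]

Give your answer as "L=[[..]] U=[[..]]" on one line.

  row1 -= 0·row0 → [0,2,-4]
  row2 -= 1·row0 → [0,-2,0]
  row2 -= -1·row1 → [0,0,-4]

L=[[1,0,0],[0,1,0],[1,-1,1]] U=[[1,-1,4],[0,2,-4],[0,0,-4]]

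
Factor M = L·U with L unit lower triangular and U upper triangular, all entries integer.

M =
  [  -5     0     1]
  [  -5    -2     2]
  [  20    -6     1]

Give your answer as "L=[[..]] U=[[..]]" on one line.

L=[[1,0,0],[1,1,0],[-4,3,1]] U=[[-5,0,1],[0,-2,1],[0,0,2]]

  r1 -= 1·r0 → [0,-2,1]
  r2 -= -4·r0 → [0,-6,5]
  r2 -= 3·r1 → [0,0,2]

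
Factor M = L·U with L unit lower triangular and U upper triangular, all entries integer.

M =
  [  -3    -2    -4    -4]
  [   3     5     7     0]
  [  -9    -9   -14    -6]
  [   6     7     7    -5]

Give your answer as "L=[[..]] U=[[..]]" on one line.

L=[[1,0,0,0],[-1,1,0,0],[3,-1,1,0],[-2,1,-4,1]] U=[[-3,-2,-4,-4],[0,3,3,-4],[0,0,1,2],[0,0,0,-1]]

  r1 -= -1·r0 → [0,3,3,-4]
  r2 -= 3·r0 → [0,-3,-2,6]
  r3 -= -2·r0 → [0,3,-1,-13]
  r2 -= -1·r1 → [0,0,1,2]
  r3 -= 1·r1 → [0,0,-4,-9]
  r3 -= -4·r2 → [0,0,0,-1]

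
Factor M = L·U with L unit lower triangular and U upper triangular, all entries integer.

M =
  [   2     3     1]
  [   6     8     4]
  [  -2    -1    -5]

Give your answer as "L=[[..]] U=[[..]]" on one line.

L=[[1,0,0],[3,1,0],[-1,-2,1]] U=[[2,3,1],[0,-1,1],[0,0,-2]]

  r1 -= 3·r0 → [0,-1,1]
  r2 -= -1·r0 → [0,2,-4]
  r2 -= -2·r1 → [0,0,-2]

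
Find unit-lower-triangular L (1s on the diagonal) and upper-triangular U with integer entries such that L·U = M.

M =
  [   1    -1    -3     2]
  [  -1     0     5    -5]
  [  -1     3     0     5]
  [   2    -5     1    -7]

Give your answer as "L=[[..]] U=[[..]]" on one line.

L=[[1,0,0,0],[-1,1,0,0],[-1,-2,1,0],[2,3,1,1]] U=[[1,-1,-3,2],[0,-1,2,-3],[0,0,1,1],[0,0,0,-3]]

  row1 -= -1·row0 → [0,-1,2,-3]
  row2 -= -1·row0 → [0,2,-3,7]
  row3 -= 2·row0 → [0,-3,7,-11]
  row2 -= -2·row1 → [0,0,1,1]
  row3 -= 3·row1 → [0,0,1,-2]
  row3 -= 1·row2 → [0,0,0,-3]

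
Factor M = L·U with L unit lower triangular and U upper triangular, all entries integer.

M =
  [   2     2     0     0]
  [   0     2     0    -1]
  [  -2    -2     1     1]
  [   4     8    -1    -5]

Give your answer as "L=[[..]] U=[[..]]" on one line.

L=[[1,0,0,0],[0,1,0,0],[-1,0,1,0],[2,2,-1,1]] U=[[2,2,0,0],[0,2,0,-1],[0,0,1,1],[0,0,0,-2]]

  r1 -= 0·r0 → [0,2,0,-1]
  r2 -= -1·r0 → [0,0,1,1]
  r3 -= 2·r0 → [0,4,-1,-5]
  r2 -= 0·r1 → [0,0,1,1]
  r3 -= 2·r1 → [0,0,-1,-3]
  r3 -= -1·r2 → [0,0,0,-2]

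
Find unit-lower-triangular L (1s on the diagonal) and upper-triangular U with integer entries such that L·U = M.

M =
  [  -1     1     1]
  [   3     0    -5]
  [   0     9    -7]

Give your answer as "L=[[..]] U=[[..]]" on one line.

  R1 -= -3·R0 → [0,3,-2]
  R2 -= 0·R0 → [0,9,-7]
  R2 -= 3·R1 → [0,0,-1]

L=[[1,0,0],[-3,1,0],[0,3,1]] U=[[-1,1,1],[0,3,-2],[0,0,-1]]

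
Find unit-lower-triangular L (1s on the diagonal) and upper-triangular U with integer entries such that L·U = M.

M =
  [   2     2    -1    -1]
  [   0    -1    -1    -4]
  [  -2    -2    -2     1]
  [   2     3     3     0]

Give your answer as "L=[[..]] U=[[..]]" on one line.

L=[[1,0,0,0],[0,1,0,0],[-1,0,1,0],[1,-1,-1,1]] U=[[2,2,-1,-1],[0,-1,-1,-4],[0,0,-3,0],[0,0,0,-3]]

  row1 -= 0·row0 → [0,-1,-1,-4]
  row2 -= -1·row0 → [0,0,-3,0]
  row3 -= 1·row0 → [0,1,4,1]
  row2 -= 0·row1 → [0,0,-3,0]
  row3 -= -1·row1 → [0,0,3,-3]
  row3 -= -1·row2 → [0,0,0,-3]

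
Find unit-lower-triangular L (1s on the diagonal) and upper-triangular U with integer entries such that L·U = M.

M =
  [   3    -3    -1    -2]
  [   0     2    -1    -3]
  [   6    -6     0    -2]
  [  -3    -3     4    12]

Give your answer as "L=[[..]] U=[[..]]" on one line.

L=[[1,0,0,0],[0,1,0,0],[2,0,1,0],[-1,-3,0,1]] U=[[3,-3,-1,-2],[0,2,-1,-3],[0,0,2,2],[0,0,0,1]]

  R1 -= 0·R0 → [0,2,-1,-3]
  R2 -= 2·R0 → [0,0,2,2]
  R3 -= -1·R0 → [0,-6,3,10]
  R2 -= 0·R1 → [0,0,2,2]
  R3 -= -3·R1 → [0,0,0,1]
  R3 -= 0·R2 → [0,0,0,1]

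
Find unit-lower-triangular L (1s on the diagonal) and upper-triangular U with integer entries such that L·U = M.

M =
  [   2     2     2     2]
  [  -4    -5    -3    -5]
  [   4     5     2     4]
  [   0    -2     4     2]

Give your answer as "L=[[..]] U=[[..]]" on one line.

L=[[1,0,0,0],[-2,1,0,0],[2,-1,1,0],[0,2,-2,1]] U=[[2,2,2,2],[0,-1,1,-1],[0,0,-1,-1],[0,0,0,2]]

  r1 -= -2·r0 → [0,-1,1,-1]
  r2 -= 2·r0 → [0,1,-2,0]
  r3 -= 0·r0 → [0,-2,4,2]
  r2 -= -1·r1 → [0,0,-1,-1]
  r3 -= 2·r1 → [0,0,2,4]
  r3 -= -2·r2 → [0,0,0,2]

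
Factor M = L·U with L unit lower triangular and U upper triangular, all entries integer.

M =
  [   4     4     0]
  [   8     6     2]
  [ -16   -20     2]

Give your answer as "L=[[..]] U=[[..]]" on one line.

  R1 -= 2·R0 → [0,-2,2]
  R2 -= -4·R0 → [0,-4,2]
  R2 -= 2·R1 → [0,0,-2]

L=[[1,0,0],[2,1,0],[-4,2,1]] U=[[4,4,0],[0,-2,2],[0,0,-2]]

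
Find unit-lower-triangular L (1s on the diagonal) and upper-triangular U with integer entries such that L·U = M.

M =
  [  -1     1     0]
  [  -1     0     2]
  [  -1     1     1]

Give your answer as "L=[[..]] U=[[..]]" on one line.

  R1 -= 1·R0 → [0,-1,2]
  R2 -= 1·R0 → [0,0,1]
  R2 -= 0·R1 → [0,0,1]

L=[[1,0,0],[1,1,0],[1,0,1]] U=[[-1,1,0],[0,-1,2],[0,0,1]]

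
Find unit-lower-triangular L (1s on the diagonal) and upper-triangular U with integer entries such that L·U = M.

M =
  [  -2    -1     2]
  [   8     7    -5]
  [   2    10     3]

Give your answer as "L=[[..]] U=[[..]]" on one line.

L=[[1,0,0],[-4,1,0],[-1,3,1]] U=[[-2,-1,2],[0,3,3],[0,0,-4]]

  R1 -= -4·R0 → [0,3,3]
  R2 -= -1·R0 → [0,9,5]
  R2 -= 3·R1 → [0,0,-4]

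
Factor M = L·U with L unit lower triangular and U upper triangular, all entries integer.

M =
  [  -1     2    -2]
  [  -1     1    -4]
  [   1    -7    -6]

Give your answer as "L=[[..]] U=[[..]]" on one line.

L=[[1,0,0],[1,1,0],[-1,5,1]] U=[[-1,2,-2],[0,-1,-2],[0,0,2]]

  r1 -= 1·r0 → [0,-1,-2]
  r2 -= -1·r0 → [0,-5,-8]
  r2 -= 5·r1 → [0,0,2]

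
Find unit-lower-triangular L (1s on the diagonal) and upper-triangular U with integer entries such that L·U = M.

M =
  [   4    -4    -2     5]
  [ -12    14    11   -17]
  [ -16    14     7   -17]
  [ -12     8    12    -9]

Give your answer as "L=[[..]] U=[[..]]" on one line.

L=[[1,0,0,0],[-3,1,0,0],[-4,-1,1,0],[-3,-2,4,1]] U=[[4,-4,-2,5],[0,2,5,-2],[0,0,4,1],[0,0,0,-2]]

  r1 -= -3·r0 → [0,2,5,-2]
  r2 -= -4·r0 → [0,-2,-1,3]
  r3 -= -3·r0 → [0,-4,6,6]
  r2 -= -1·r1 → [0,0,4,1]
  r3 -= -2·r1 → [0,0,16,2]
  r3 -= 4·r2 → [0,0,0,-2]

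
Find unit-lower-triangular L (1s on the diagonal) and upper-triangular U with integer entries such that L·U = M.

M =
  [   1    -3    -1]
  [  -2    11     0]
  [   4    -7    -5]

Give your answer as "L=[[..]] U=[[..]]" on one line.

L=[[1,0,0],[-2,1,0],[4,1,1]] U=[[1,-3,-1],[0,5,-2],[0,0,1]]

  R1 -= -2·R0 → [0,5,-2]
  R2 -= 4·R0 → [0,5,-1]
  R2 -= 1·R1 → [0,0,1]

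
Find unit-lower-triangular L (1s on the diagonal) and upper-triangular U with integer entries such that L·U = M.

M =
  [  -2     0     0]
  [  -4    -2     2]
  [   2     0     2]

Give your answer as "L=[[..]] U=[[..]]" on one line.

  row1 -= 2·row0 → [0,-2,2]
  row2 -= -1·row0 → [0,0,2]
  row2 -= 0·row1 → [0,0,2]

L=[[1,0,0],[2,1,0],[-1,0,1]] U=[[-2,0,0],[0,-2,2],[0,0,2]]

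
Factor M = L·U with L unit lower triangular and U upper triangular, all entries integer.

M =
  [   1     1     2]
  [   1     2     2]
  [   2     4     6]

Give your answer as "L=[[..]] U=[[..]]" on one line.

L=[[1,0,0],[1,1,0],[2,2,1]] U=[[1,1,2],[0,1,0],[0,0,2]]

  r1 -= 1·r0 → [0,1,0]
  r2 -= 2·r0 → [0,2,2]
  r2 -= 2·r1 → [0,0,2]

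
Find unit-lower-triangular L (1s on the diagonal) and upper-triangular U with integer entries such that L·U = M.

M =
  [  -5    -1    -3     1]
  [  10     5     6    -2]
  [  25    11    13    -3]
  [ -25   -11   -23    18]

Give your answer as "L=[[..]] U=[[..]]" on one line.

L=[[1,0,0,0],[-2,1,0,0],[-5,2,1,0],[5,-2,4,1]] U=[[-5,-1,-3,1],[0,3,0,0],[0,0,-2,2],[0,0,0,5]]

  r1 -= -2·r0 → [0,3,0,0]
  r2 -= -5·r0 → [0,6,-2,2]
  r3 -= 5·r0 → [0,-6,-8,13]
  r2 -= 2·r1 → [0,0,-2,2]
  r3 -= -2·r1 → [0,0,-8,13]
  r3 -= 4·r2 → [0,0,0,5]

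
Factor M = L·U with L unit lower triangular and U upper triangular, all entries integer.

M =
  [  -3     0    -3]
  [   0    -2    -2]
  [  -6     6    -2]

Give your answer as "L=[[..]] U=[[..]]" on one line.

L=[[1,0,0],[0,1,0],[2,-3,1]] U=[[-3,0,-3],[0,-2,-2],[0,0,-2]]

  row1 -= 0·row0 → [0,-2,-2]
  row2 -= 2·row0 → [0,6,4]
  row2 -= -3·row1 → [0,0,-2]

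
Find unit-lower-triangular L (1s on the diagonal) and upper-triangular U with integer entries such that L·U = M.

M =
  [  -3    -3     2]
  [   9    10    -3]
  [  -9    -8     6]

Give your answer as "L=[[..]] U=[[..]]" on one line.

L=[[1,0,0],[-3,1,0],[3,1,1]] U=[[-3,-3,2],[0,1,3],[0,0,-3]]

  r1 -= -3·r0 → [0,1,3]
  r2 -= 3·r0 → [0,1,0]
  r2 -= 1·r1 → [0,0,-3]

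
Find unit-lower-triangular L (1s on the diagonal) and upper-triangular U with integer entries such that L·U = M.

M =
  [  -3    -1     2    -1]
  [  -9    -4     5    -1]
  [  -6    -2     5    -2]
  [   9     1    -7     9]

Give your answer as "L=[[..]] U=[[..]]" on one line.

  R1 -= 3·R0 → [0,-1,-1,2]
  R2 -= 2·R0 → [0,0,1,0]
  R3 -= -3·R0 → [0,-2,-1,6]
  R2 -= 0·R1 → [0,0,1,0]
  R3 -= 2·R1 → [0,0,1,2]
  R3 -= 1·R2 → [0,0,0,2]

L=[[1,0,0,0],[3,1,0,0],[2,0,1,0],[-3,2,1,1]] U=[[-3,-1,2,-1],[0,-1,-1,2],[0,0,1,0],[0,0,0,2]]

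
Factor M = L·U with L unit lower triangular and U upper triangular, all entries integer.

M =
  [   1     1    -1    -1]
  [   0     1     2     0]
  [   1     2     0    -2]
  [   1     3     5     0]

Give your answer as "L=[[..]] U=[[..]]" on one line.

L=[[1,0,0,0],[0,1,0,0],[1,1,1,0],[1,2,-2,1]] U=[[1,1,-1,-1],[0,1,2,0],[0,0,-1,-1],[0,0,0,-1]]

  r1 -= 0·r0 → [0,1,2,0]
  r2 -= 1·r0 → [0,1,1,-1]
  r3 -= 1·r0 → [0,2,6,1]
  r2 -= 1·r1 → [0,0,-1,-1]
  r3 -= 2·r1 → [0,0,2,1]
  r3 -= -2·r2 → [0,0,0,-1]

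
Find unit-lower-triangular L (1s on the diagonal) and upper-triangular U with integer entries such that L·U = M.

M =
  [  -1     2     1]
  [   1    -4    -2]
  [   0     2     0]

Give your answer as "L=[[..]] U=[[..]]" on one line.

  R1 -= -1·R0 → [0,-2,-1]
  R2 -= 0·R0 → [0,2,0]
  R2 -= -1·R1 → [0,0,-1]

L=[[1,0,0],[-1,1,0],[0,-1,1]] U=[[-1,2,1],[0,-2,-1],[0,0,-1]]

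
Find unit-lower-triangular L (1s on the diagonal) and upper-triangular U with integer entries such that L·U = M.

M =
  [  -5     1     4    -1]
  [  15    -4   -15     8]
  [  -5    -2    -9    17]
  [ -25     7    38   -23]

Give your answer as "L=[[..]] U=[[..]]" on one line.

L=[[1,0,0,0],[-3,1,0,0],[1,3,1,0],[5,-2,-3,1]] U=[[-5,1,4,-1],[0,-1,-3,5],[0,0,-4,3],[0,0,0,1]]

  r1 -= -3·r0 → [0,-1,-3,5]
  r2 -= 1·r0 → [0,-3,-13,18]
  r3 -= 5·r0 → [0,2,18,-18]
  r2 -= 3·r1 → [0,0,-4,3]
  r3 -= -2·r1 → [0,0,12,-8]
  r3 -= -3·r2 → [0,0,0,1]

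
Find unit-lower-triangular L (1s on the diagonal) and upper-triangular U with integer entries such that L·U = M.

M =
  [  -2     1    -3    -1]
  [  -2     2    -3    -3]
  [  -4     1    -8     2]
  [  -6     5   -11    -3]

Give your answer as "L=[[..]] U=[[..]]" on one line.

L=[[1,0,0,0],[1,1,0,0],[2,-1,1,0],[3,2,1,1]] U=[[-2,1,-3,-1],[0,1,0,-2],[0,0,-2,2],[0,0,0,2]]

  r1 -= 1·r0 → [0,1,0,-2]
  r2 -= 2·r0 → [0,-1,-2,4]
  r3 -= 3·r0 → [0,2,-2,0]
  r2 -= -1·r1 → [0,0,-2,2]
  r3 -= 2·r1 → [0,0,-2,4]
  r3 -= 1·r2 → [0,0,0,2]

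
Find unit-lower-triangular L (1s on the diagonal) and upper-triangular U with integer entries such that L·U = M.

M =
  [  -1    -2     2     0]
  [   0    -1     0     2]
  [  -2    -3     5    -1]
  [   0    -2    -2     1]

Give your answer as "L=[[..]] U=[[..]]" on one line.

  row1 -= 0·row0 → [0,-1,0,2]
  row2 -= 2·row0 → [0,1,1,-1]
  row3 -= 0·row0 → [0,-2,-2,1]
  row2 -= -1·row1 → [0,0,1,1]
  row3 -= 2·row1 → [0,0,-2,-3]
  row3 -= -2·row2 → [0,0,0,-1]

L=[[1,0,0,0],[0,1,0,0],[2,-1,1,0],[0,2,-2,1]] U=[[-1,-2,2,0],[0,-1,0,2],[0,0,1,1],[0,0,0,-1]]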